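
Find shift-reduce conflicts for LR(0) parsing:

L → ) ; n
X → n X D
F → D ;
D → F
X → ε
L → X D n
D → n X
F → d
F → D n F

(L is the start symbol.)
Yes — I0: [X → .] vs [L → . ) ; n]; I4: [X → .] vs [X → . n X D]; I6: [X → n X D .] vs [F → D . ;]; I9: [X → .] vs [X → . n X D]; I16: [L → X D n .] vs [D → . n X]

Augment with L' → L and build the canonical LR(0) collection (I0 = CLOSURE({[L' → . L]}), then GOTO on every symbol after a dot until no new states appear). It has 19 states:
  I0: { [L → . ) ; n], [L → . X D n], [L' → . L], [X → . n X D], [X → .] }  — shift, reduce
  I1: { [L → ) . ; n] }  — shift
  I2: { [L' → L .] }  — accept
  I3: { [D → . F], [D → . n X], [F → . D ;], [F → . D n F], [F → . d], [L → X . D n] }  — shift
  I4: { [X → . n X D], [X → .], [X → n . X D] }  — shift, reduce
  I5: { [D → . F], [D → . n X], [F → . D ;], [F → . D n F], [F → . d], [X → n X . D] }  — shift
  I6: { [F → D . ;], [F → D . n F], [X → n X D .] }  — shift, reduce
  I7: { [D → F .] }  — reduce
  I8: { [F → d .] }  — reduce
  I9: { [D → n . X], [X → . n X D], [X → .] }  — shift, reduce
  I10: { [D → n X .] }  — reduce
  I11: { [F → D ; .] }  — reduce
  I12: { [D → . F], [D → . n X], [F → . D ;], [F → . D n F], [F → . d], [F → D n . F] }  — shift
  I13: { [F → D . ;], [F → D . n F] }  — shift
  I14: { [D → F .], [F → D n F .] }  — 2 reduces
  I15: { [F → D . ;], [F → D . n F], [L → X D . n] }  — shift
  I16: { [D → . F], [D → . n X], [F → . D ;], [F → . D n F], [F → . d], [F → D n . F], [L → X D n .] }  — shift, reduce
  I17: { [L → ) ; . n] }  — shift
  I18: { [L → ) ; n .] }  — reduce

I0 contains reduce item [X → .] and shift items [L → . ) ; n], [X → . n X D] — shift-reduce conflict.
I4 contains reduce item [X → .] and shift item [X → . n X D] — shift-reduce conflict.
I6 contains reduce item [X → n X D .] and shift items [F → D . ;], [F → D . n F] — shift-reduce conflict.
I9 contains reduce item [X → .] and shift item [X → . n X D] — shift-reduce conflict.
I16 contains reduce item [L → X D n .] and shift items [D → . n X], [F → . d] — shift-reduce conflict.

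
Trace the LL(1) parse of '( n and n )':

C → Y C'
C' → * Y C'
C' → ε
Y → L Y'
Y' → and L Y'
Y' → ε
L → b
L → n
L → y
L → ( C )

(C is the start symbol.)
LL(1) parsing maintains a stack (initially the start symbol over $) and the input. At each step: if the stack top is a terminal, match it against the current input token; if it is a non-terminal N, replace it with the RHS of M[N, lookahead] (the unique production whose predict set contains the lookahead).

Stack is shown with the top on the left.

Stack                  Input          Action
--------------------------------------------
C $                    ( n and n ) $  output C → Y C'
Y C' $                 ( n and n ) $  output Y → L Y'
L Y' C' $              ( n and n ) $  output L → ( C )
( C ) Y' C' $          ( n and n ) $  match '('
C ) Y' C' $            n and n ) $    output C → Y C'
Y C' ) Y' C' $         n and n ) $    output Y → L Y'
L Y' C' ) Y' C' $      n and n ) $    output L → n
n Y' C' ) Y' C' $      n and n ) $    match 'n'
Y' C' ) Y' C' $        and n ) $      output Y' → and L Y'
and L Y' C' ) Y' C' $  and n ) $      match 'and'
L Y' C' ) Y' C' $      n ) $          output L → n
n Y' C' ) Y' C' $      n ) $          match 'n'
Y' C' ) Y' C' $        ) $            output Y' → ε
C' ) Y' C' $           ) $            output C' → ε
) Y' C' $              ) $            match ')'
Y' C' $                $              output Y' → ε
C' $                   $              output C' → ε
$                      $              accept

The string is accepted.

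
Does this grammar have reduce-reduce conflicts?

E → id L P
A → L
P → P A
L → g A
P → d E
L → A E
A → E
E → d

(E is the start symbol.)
Augment with E' → E and build the canonical LR(0) collection (I0 = CLOSURE({[E' → . E]}), then GOTO on every symbol after a dot until no new states appear). It has 15 states:
  I0: { [E → . d], [E → . id L P], [E' → . E] }  — shift
  I1: { [E' → E .] }  — accept
  I2: { [E → d .] }  — reduce
  I3: { [A → . E], [A → . L], [E → . d], [E → . id L P], [E → id . L P], [L → . A E], [L → . g A] }  — shift
  I4: { [E → . d], [E → . id L P], [L → A . E] }  — shift
  I5: { [A → E .] }  — reduce
  I6: { [A → L .], [E → id L . P], [P → . P A], [P → . d E] }  — shift, reduce
  I7: { [A → . E], [A → . L], [E → . d], [E → . id L P], [L → . A E], [L → . g A], [L → g . A] }  — shift
  I8: { [E → . d], [E → . id L P], [L → A . E], [L → g A .] }  — shift, reduce
  I9: { [A → L .] }  — reduce
  I10: { [L → A E .] }  — reduce
  I11: { [A → . E], [A → . L], [E → . d], [E → . id L P], [E → id L P .], [L → . A E], [L → . g A], [P → P . A] }  — shift, reduce
  I12: { [E → . d], [E → . id L P], [P → d . E] }  — shift
  I13: { [P → d E .] }  — reduce
  I14: { [E → . d], [E → . id L P], [L → A . E], [P → P A .] }  — shift, reduce

No state contains more than one complete item.

Answer: No reduce-reduce conflicts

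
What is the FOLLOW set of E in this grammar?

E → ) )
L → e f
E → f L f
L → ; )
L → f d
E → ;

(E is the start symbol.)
{ $ }

E is the start symbol, so $ ∈ FOLLOW(E).
E does not occur on any right-hand side.

Taking the union: FOLLOW(E) = { $ }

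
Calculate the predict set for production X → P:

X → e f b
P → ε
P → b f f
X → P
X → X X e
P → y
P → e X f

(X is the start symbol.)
PREDICT(X → P) = (FIRST(RHS) \ {ε}) ∪ (FOLLOW(X) if ε ∈ FIRST(RHS), i.e. RHS ⇒* ε)
FIRST(P) = { 'b', 'e', 'y', ε }
FIRST(P) = { 'b', 'e', 'y', ε }
ε ∈ FIRST(P) (the right-hand side is nullable), so add FOLLOW(X) = { $, 'b', 'e', 'f', 'y' }
PREDICT(X → P) = { $, 'b', 'e', 'f', 'y' }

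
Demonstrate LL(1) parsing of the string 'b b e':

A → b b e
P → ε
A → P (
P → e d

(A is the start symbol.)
LL(1) parsing maintains a stack (initially the start symbol over $) and the input. At each step: if the stack top is a terminal, match it against the current input token; if it is a non-terminal N, replace it with the RHS of M[N, lookahead] (the unique production whose predict set contains the lookahead).

Stack is shown with the top on the left.

Stack    Input    Action
------------------------
A $      b b e $  output A → b b e
b b e $  b b e $  match 'b'
b e $    b e $    match 'b'
e $      e $      match 'e'
$        $        accept

The string is accepted.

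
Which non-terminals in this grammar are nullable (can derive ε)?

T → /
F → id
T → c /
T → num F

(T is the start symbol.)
A non-terminal is nullable if it can derive ε (the empty string): either it has an ε-production, or it has a production whose right-hand side consists entirely of nullable non-terminals.

There are no ε-productions, so no non-terminal can derive ε.
No non-terminals are nullable.

Answer: None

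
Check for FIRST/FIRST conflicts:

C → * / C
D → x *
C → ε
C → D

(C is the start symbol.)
FIRST sets of the non-terminals at (or reachable through a nullable prefix from) the front of some alternative:
  FIRST(D) = { 'x' }

Productions for C:
  C → * / C: FIRST = { '*' }
  C → ε: FIRST = { ε }
  C → D: FIRST = { 'x' }
D has only one production, so no FIRST/FIRST conflict is possible there.

All alternatives of each non-terminal have pairwise disjoint FIRST sets.

Answer: No FIRST/FIRST conflicts.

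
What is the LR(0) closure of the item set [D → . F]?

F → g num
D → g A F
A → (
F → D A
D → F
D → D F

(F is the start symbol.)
Start with: [D → . F]
  [D → . F] has the dot before F: add [F → . g num], [F → . D A]
  [F → . D A] has the dot before D: add [D → . g A F], [D → . D F]
No further items can be added.

CLOSURE = { [D → . D F], [D → . F], [D → . g A F], [F → . D A], [F → . g num] }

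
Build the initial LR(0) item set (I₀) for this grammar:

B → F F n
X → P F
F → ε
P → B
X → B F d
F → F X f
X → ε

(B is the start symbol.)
{ [B → . F F n], [B' → . B], [F → . F X f], [F → .] }

First, augment the grammar with B' → B
I₀ = CLOSURE({ [B' → . B] }):
  [B' → . B] has the dot before B: add [B → . F F n]
  [B → . F F n] has the dot before F: add [F → .], [F → . F X f]
No further items can be added.

I₀ = { [B → . F F n], [B' → . B], [F → . F X f], [F → .] }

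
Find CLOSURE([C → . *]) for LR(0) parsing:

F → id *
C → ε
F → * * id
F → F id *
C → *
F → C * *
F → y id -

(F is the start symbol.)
{ [C → . *] }

Start with: [C → . *]
The dot precedes the terminal '*', so nothing is added.

CLOSURE = { [C → . *] }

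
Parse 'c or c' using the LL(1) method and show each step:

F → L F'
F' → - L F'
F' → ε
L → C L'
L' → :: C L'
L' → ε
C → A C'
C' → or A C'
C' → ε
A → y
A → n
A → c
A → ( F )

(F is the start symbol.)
LL(1) parsing maintains a stack (initially the start symbol over $) and the input. At each step: if the stack top is a terminal, match it against the current input token; if it is a non-terminal N, replace it with the RHS of M[N, lookahead] (the unique production whose predict set contains the lookahead).

Stack is shown with the top on the left.

Stack            Input     Action
---------------------------------
F $              c or c $  output F → L F'
L F' $           c or c $  output L → C L'
C L' F' $        c or c $  output C → A C'
A C' L' F' $     c or c $  output A → c
c C' L' F' $     c or c $  match 'c'
C' L' F' $       or c $    output C' → or A C'
or A C' L' F' $  or c $    match 'or'
A C' L' F' $     c $       output A → c
c C' L' F' $     c $       match 'c'
C' L' F' $       $         output C' → ε
L' F' $          $         output L' → ε
F' $             $         output F' → ε
$                $         accept

The string is accepted.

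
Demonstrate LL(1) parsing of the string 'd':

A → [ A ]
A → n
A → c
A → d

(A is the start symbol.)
LL(1) parsing maintains a stack (initially the start symbol over $) and the input. At each step: if the stack top is a terminal, match it against the current input token; if it is a non-terminal N, replace it with the RHS of M[N, lookahead] (the unique production whose predict set contains the lookahead).

Stack is shown with the top on the left.

Stack  Input  Action
--------------------
A $    d $    output A → d
d $    d $    match 'd'
$      $      accept

The string is accepted.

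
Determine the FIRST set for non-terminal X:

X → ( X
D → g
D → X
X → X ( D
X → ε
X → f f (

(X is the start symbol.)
{ '(', 'f', ε }

To compute FIRST(X), examine every production with X on the left-hand side, reading each right-hand side left to right until a non-nullable symbol is reached.

From X → ( X:
  - '(' is a terminal: add '(' and stop
From X → X ( D:
  - X is the symbol being defined: contributes nothing new
    X is nullable, so continue to the next symbol
  - '(' is a terminal: add '(' and stop
From X → ε:
  - ε-production, so ε ∈ FIRST(X)
From X → f f (:
  - f is a terminal: add 'f' and stop

Collecting: FIRST(X) = { '(', 'f', ε }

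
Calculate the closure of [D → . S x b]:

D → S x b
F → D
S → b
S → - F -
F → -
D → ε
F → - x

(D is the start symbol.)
To compute CLOSURE, for each item [A → α.Bβ] where B is a non-terminal, add [B → .γ] for all productions B → γ; repeat for the newly added items until nothing changes.

Start with: [D → . S x b]
  [D → . S x b] has the dot before S: add [S → . b], [S → . - F -]
No further items can be added.

CLOSURE = { [D → . S x b], [S → . - F -], [S → . b] }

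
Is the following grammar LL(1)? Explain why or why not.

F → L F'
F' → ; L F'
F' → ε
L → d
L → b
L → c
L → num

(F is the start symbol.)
Relevant sets:
  FOLLOW(F') = { $ }

For F':
  PREDICT(F' → ';' L F') = { ';' }
  PREDICT(F' → ε) = { $ }
For L:
  PREDICT(L → d) = { 'd' }
  PREDICT(L → b) = { 'b' }
  PREDICT(L → c) = { 'c' }
  PREDICT(L → num) = { 'num' }
F has a single production, so nothing to check there.

All predict sets are disjoint. The grammar IS LL(1).

Answer: Yes, the grammar is LL(1).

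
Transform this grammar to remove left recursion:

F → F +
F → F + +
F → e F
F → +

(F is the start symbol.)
F is directly left-recursive. The standard transformation for
  A → A α₁ | ... | A α_m | β₁ | ... | β_n
is
  A  → β₁ A' | ... | β_n A'
  A' → α₁ A' | ... | α_m A' | ε

F → e F becomes F → e F F'
F → + becomes F → + F'
F → F + becomes F' → + F'
F → F + + becomes F' → + + F'
Add F' → ε

Resulting grammar:
F → e F F'
F → + F'
F' → + F'
F' → + + F'
F' → ε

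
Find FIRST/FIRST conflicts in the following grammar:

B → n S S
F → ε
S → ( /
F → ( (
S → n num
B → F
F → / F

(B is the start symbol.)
A FIRST/FIRST conflict occurs when two productions N → α and N → β for the same non-terminal have FIRST(α) ∩ FIRST(β) ≠ ∅ (with ε ∈ FIRST of a nullable right-hand side, so two nullable alternatives also conflict).

FIRST sets of the non-terminals at (or reachable through a nullable prefix from) the front of some alternative:
  FIRST(F) = { '(', '/', ε }

Productions for B:
  B → n S S: FIRST = { 'n' }
  B → F: FIRST = { '(', '/', ε }
Productions for F:
  F → ε: FIRST = { ε }
  F → ( (: FIRST = { '(' }
  F → / F: FIRST = { '/' }
Productions for S:
  S → ( /: FIRST = { '(' }
  S → n num: FIRST = { 'n' }

All alternatives of each non-terminal have pairwise disjoint FIRST sets.

Answer: No FIRST/FIRST conflicts.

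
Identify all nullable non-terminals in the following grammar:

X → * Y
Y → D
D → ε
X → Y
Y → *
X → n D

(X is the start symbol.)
A non-terminal is nullable if it can derive ε (the empty string): either it has an ε-production, or it has a production whose right-hand side consists entirely of nullable non-terminals.

ε-productions: D → ε
So D is immediately nullable.
Y → D: every symbol on the right is nullable, so Y is nullable too.
X → Y: every symbol on the right is nullable, so X is nullable too.
Every non-terminal is now nullable.
Nullable = { 'D', 'X', 'Y' }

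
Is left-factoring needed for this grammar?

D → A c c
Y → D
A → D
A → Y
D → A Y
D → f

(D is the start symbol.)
Left-factoring is needed when two productions for the same non-terminal
share a common prefix on the right-hand side.

Productions for D:
  D → A c c
  D → A Y
  D → f
Productions for A:
  A → D
  A → Y

Found common prefix 'A' in productions for D

Answer: Yes, D has productions with common prefix 'A'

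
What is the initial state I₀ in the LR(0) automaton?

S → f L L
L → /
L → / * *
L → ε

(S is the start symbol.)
{ [S → . f L L], [S' → . S] }

First, augment the grammar with S' → S
I₀ = CLOSURE({ [S' → . S] }):
  [S' → . S] has the dot before S: add [S → . f L L]
No further items can be added.

I₀ = { [S → . f L L], [S' → . S] }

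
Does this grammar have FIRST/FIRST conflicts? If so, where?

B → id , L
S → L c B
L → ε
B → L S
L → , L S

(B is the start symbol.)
No FIRST/FIRST conflicts.

FIRST sets of the non-terminals at (or reachable through a nullable prefix from) the front of some alternative:
  FIRST(L) = { ',', ε }
  FIRST(S) = { ',', 'c' }

Productions for B:
  B → id , L: FIRST = { 'id' }
  B → L S: FIRST = { ',', 'c' }
Productions for L:
  L → ε: FIRST = { ε }
  L → , L S: FIRST = { ',' }
S has only one production, so no FIRST/FIRST conflict is possible there.

All alternatives of each non-terminal have pairwise disjoint FIRST sets.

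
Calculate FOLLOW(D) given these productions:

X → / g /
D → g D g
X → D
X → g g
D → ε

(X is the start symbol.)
{ $, 'g' }

To compute FOLLOW(D), find every occurrence of D on a right-hand side N → α D β: add FIRST(β) \ {ε}, and if β is empty or nullable also add FOLLOW(N). Iterate to a fixed point.

In D → g D g: D is followed by g, add FIRST(g) \ {ε} = { 'g' }
In X → D: D is at the end, add FOLLOW(X)

The FOLLOW sets referred to above (computed the same way, to a fixed point):
  FOLLOW(X) = { $ }

Taking the union: FOLLOW(D) = { $, 'g' }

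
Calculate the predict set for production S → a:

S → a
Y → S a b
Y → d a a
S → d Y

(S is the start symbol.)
PREDICT(S → a) = (FIRST(RHS) \ {ε}) ∪ (FOLLOW(S) if ε ∈ FIRST(RHS), i.e. RHS ⇒* ε)
FIRST(a) = { 'a' }
ε ∉ FIRST(a), so FOLLOW(S) is not added.
PREDICT(S → a) = { 'a' }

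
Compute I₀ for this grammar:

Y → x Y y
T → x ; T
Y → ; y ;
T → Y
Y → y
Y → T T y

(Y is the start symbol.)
{ [T → . Y], [T → . x ; T], [Y → . ; y ;], [Y → . T T y], [Y → . x Y y], [Y → . y], [Y' → . Y] }

First, augment the grammar with Y' → Y
I₀ = CLOSURE({ [Y' → . Y] }):
  [Y' → . Y] has the dot before Y: add [Y → . x Y y], [Y → . ; y ;], [Y → . y], [Y → . T T y]
  [Y → . T T y] has the dot before T: add [T → . x ; T], [T → . Y]
No further items can be added.

I₀ = { [T → . Y], [T → . x ; T], [Y → . ; y ;], [Y → . T T y], [Y → . x Y y], [Y → . y], [Y' → . Y] }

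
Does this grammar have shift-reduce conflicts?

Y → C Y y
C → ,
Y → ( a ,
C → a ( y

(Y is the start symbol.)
Augment with Y' → Y and build the canonical LR(0) collection (I0 = CLOSURE({[Y' → . Y]}), then GOTO on every symbol after a dot until no new states appear). It has 12 states:
  I0: { [C → . ,], [C → . a ( y], [Y → . ( a ,], [Y → . C Y y], [Y' → . Y] }  — shift
  I1: { [Y → ( . a ,] }  — shift
  I2: { [C → , .] }  — reduce
  I3: { [C → . ,], [C → . a ( y], [Y → . ( a ,], [Y → . C Y y], [Y → C . Y y] }  — shift
  I4: { [Y' → Y .] }  — accept
  I5: { [C → a . ( y] }  — shift
  I6: { [C → a ( . y] }  — shift
  I7: { [C → a ( y .] }  — reduce
  I8: { [Y → C Y . y] }  — shift
  I9: { [Y → C Y y .] }  — reduce
  I10: { [Y → ( a . ,] }  — shift
  I11: { [Y → ( a , .] }  — reduce

No state contains both a complete item and a shift item.

Answer: No shift-reduce conflicts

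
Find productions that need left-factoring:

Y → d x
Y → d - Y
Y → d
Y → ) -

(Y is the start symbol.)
Yes, Y has productions with common prefix 'd'

Left-factoring is needed when two productions for the same non-terminal
share a common prefix on the right-hand side.

Productions for Y:
  Y → d x
  Y → d - Y
  Y → d
  Y → ) -

Found common prefix 'd' in productions for Y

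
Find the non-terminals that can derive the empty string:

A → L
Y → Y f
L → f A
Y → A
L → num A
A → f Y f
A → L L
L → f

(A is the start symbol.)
None

A non-terminal is nullable if it can derive ε (the empty string): either it has an ε-production, or it has a production whose right-hand side consists entirely of nullable non-terminals.

There are no ε-productions, so no non-terminal can derive ε.
No non-terminals are nullable.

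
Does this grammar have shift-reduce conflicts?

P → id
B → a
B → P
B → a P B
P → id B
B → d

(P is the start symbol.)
Yes — I2: [P → id .] vs [B → . a]; I5: [B → a .] vs [P → . id]

Augment with P' → P and build the canonical LR(0) collection (I0 = CLOSURE({[P' → . P]}), then GOTO on every symbol after a dot until no new states appear). It has 9 states:
  I0: { [P → . id B], [P → . id], [P' → . P] }  — shift
  I1: { [P' → P .] }  — accept
  I2: { [B → . P], [B → . a P B], [B → . a], [B → . d], [P → . id B], [P → . id], [P → id . B], [P → id .] }  — shift, reduce
  I3: { [P → id B .] }  — reduce
  I4: { [B → P .] }  — reduce
  I5: { [B → a . P B], [B → a .], [P → . id B], [P → . id] }  — shift, reduce
  I6: { [B → d .] }  — reduce
  I7: { [B → . P], [B → . a P B], [B → . a], [B → . d], [B → a P . B], [P → . id B], [P → . id] }  — shift
  I8: { [B → a P B .] }  — reduce

I2 contains reduce item [P → id .] and shift items [B → . a], [B → . a P B], [B → . d], [P → . id], [P → . id B] — shift-reduce conflict.
I5 contains reduce item [B → a .] and shift items [P → . id], [P → . id B] — shift-reduce conflict.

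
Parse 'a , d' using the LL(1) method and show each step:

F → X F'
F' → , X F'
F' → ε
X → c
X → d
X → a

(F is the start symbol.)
LL(1) parsing maintains a stack (initially the start symbol over $) and the input. At each step: if the stack top is a terminal, match it against the current input token; if it is a non-terminal N, replace it with the RHS of M[N, lookahead] (the unique production whose predict set contains the lookahead).

Stack is shown with the top on the left.

Stack     Input    Action
-------------------------
F $       a , d $  output F → X F'
X F' $    a , d $  output X → a
a F' $    a , d $  match 'a'
F' $      , d $    output F' → , X F'
, X F' $  , d $    match ','
X F' $    d $      output X → d
d F' $    d $      match 'd'
F' $      $        output F' → ε
$         $        accept

The string is accepted.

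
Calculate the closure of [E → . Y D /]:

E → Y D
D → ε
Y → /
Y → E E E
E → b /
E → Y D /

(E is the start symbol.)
To compute CLOSURE, for each item [A → α.Bβ] where B is a non-terminal, add [B → .γ] for all productions B → γ; repeat for the newly added items until nothing changes.

Start with: [E → . Y D /]
  [E → . Y D /] has the dot before Y: add [Y → . /], [Y → . E E E]
  [Y → . E E E] has the dot before E: add [E → . Y D], [E → . b /]
No further items can be added.

CLOSURE = { [E → . Y D /], [E → . Y D], [E → . b /], [Y → . /], [Y → . E E E] }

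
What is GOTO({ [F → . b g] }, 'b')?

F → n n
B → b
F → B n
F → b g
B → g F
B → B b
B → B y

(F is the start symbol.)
{ [F → b . g] }

GOTO(I, 'b') = CLOSURE({ [A → αX.β] : [A → α.Xβ] ∈ I, X = 'b' })

Items with dot before 'b', with the dot advanced:
  [F → . b g] → [F → b . g]
Closure adds nothing (no advanced item has the dot before a non-terminal).

GOTO = { [F → b . g] }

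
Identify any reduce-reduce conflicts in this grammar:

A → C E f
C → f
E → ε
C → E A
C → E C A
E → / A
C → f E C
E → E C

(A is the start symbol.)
Augment with A' → A and build the canonical LR(0) collection (I0 = CLOSURE({[A' → . A]}), then GOTO on every symbol after a dot until no new states appear). It has 16 states:
  I0: { [A → . C E f], [A' → . A], [C → . E A], [C → . E C A], [C → . f E C], [C → . f], [E → . / A], [E → . E C], [E → .] }  — shift, reduce
  I1: { [A → . C E f], [C → . E A], [C → . E C A], [C → . f E C], [C → . f], [E → . / A], [E → . E C], [E → .], [E → / . A] }  — shift, reduce
  I2: { [A' → A .] }  — accept
  I3: { [A → C . E f], [E → . / A], [E → . E C], [E → .] }  — shift, reduce
  I4: { [A → . C E f], [C → . E A], [C → . E C A], [C → . f E C], [C → . f], [C → E . A], [C → E . C A], [E → . / A], [E → . E C], [E → .], [E → E . C] }  — shift, reduce
  I5: { [C → f . E C], [C → f .], [E → . / A], [E → . E C], [E → .] }  — shift, 2 reduces
  I6: { [C → . E A], [C → . E C A], [C → . f E C], [C → . f], [C → f E . C], [E → . / A], [E → . E C], [E → .], [E → E . C] }  — shift, reduce
  I7: { [C → f E C .], [E → E C .] }  — 2 reduces
  I8: { [C → E A .] }  — reduce
  I9: { [A → . C E f], [A → C . E f], [C → . E A], [C → . E C A], [C → . f E C], [C → . f], [C → E C . A], [E → . / A], [E → . E C], [E → .], [E → E C .] }  — shift, 2 reduces
  I10: { [C → E C A .] }  — reduce
  I11: { [A → . C E f], [A → C E . f], [C → . E A], [C → . E C A], [C → . f E C], [C → . f], [C → E . A], [C → E . C A], [E → . / A], [E → . E C], [E → .], [E → E . C] }  — shift, reduce
  I12: { [A → C E f .], [C → f . E C], [C → f .], [E → . / A], [E → . E C], [E → .] }  — shift, 3 reduces
  I13: { [A → C E . f], [C → . E A], [C → . E C A], [C → . f E C], [C → . f], [E → . / A], [E → . E C], [E → .], [E → E . C] }  — shift, reduce
  I14: { [E → E C .] }  — reduce
  I15: { [E → / A .] }  — reduce

I5 contains complete items [C → f .], [E → .] — reduce-reduce conflict.
I7 contains complete items [C → f E C .], [E → E C .] — reduce-reduce conflict.
I9 contains complete items [E → .], [E → E C .] — reduce-reduce conflict.
I12 contains complete items [A → C E f .], [C → f .], [E → .] — reduce-reduce conflict.

Answer: Yes — I5: [C → f .] vs [E → .]; I7: [C → f E C .] vs [E → E C .]; I9: [E → .] vs [E → E C .]; I12: [A → C E f .] vs [C → f .]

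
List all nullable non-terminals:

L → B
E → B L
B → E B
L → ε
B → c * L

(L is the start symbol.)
ε-productions: L → ε
So L is immediately nullable.
No further non-terminal can be added: every production for the remaining non-terminals contains a terminal or a non-nullable non-terminal.
Nullable = { 'L' }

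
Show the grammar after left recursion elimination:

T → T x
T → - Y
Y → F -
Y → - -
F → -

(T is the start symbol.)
T → - Y T'
T' → x T'
T' → ε
Y → F -
Y → - -
F → -

T is directly left-recursive. The standard transformation for
  A → A α₁ | ... | A α_m | β₁ | ... | β_n
is
  A  → β₁ A' | ... | β_n A'
  A' → α₁ A' | ... | α_m A' | ε

T → - Y becomes T → - Y T'
T → T x becomes T' → x T'
Add T' → ε

Productions for other non-terminals are unchanged:
  Y → F -
  Y → - -
  F → -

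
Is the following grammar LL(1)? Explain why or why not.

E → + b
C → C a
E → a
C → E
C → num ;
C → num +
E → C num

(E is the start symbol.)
No. Predict set conflict for E: { '+' }

A grammar is LL(1) if for each non-terminal N with multiple productions, the predict sets of those productions are pairwise disjoint, where PREDICT(N → α) = (FIRST(α) \ {ε}) ∪ (FOLLOW(N) if α ⇒* ε).

Relevant sets:
  FIRST(C) = { '+', 'a', 'num' }
  FIRST(E) = { '+', 'a', 'num' }

For E:
  PREDICT(E → '+' b) = { '+' }
  PREDICT(E → a) = { 'a' }
  PREDICT(E → C num) = { '+', 'a', 'num' }
For C:
  PREDICT(C → C a) = { '+', 'a', 'num' }
  PREDICT(C → E) = { '+', 'a', 'num' }
  PREDICT(C → num ';') = { 'num' }
  PREDICT(C → num '+') = { 'num' }

Conflict found: Predict set conflict for E: { '+' }
The grammar is NOT LL(1).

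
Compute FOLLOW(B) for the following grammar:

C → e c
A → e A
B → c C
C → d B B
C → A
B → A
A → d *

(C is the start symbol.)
{ $, 'c', 'd', 'e' }

In C → d B B: B is followed by B, add FIRST(B) \ {ε} = { 'c', 'd', 'e' }
In C → d B B: B is at the end, add FOLLOW(C)

The FOLLOW sets referred to above (computed the same way, to a fixed point):
  FOLLOW(C) = { $, 'c', 'd', 'e' }

Taking the union: FOLLOW(B) = { $, 'c', 'd', 'e' }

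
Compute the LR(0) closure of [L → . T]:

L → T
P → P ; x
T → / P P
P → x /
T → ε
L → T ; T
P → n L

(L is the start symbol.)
To compute CLOSURE, for each item [A → α.Bβ] where B is a non-terminal, add [B → .γ] for all productions B → γ; repeat for the newly added items until nothing changes.

Start with: [L → . T]
  [L → . T] has the dot before T: add [T → . / P P], [T → .]
No further items can be added.

CLOSURE = { [L → . T], [T → . / P P], [T → .] }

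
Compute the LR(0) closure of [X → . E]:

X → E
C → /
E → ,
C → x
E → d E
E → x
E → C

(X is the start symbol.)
{ [C → . /], [C → . x], [E → . ,], [E → . C], [E → . d E], [E → . x], [X → . E] }

To compute CLOSURE, for each item [A → α.Bβ] where B is a non-terminal, add [B → .γ] for all productions B → γ; repeat for the newly added items until nothing changes.

Start with: [X → . E]
  [X → . E] has the dot before E: add [E → . ,], [E → . d E], [E → . x], [E → . C]
  [E → . C] has the dot before C: add [C → . /], [C → . x]
No further items can be added.

CLOSURE = { [C → . /], [C → . x], [E → . ,], [E → . C], [E → . d E], [E → . x], [X → . E] }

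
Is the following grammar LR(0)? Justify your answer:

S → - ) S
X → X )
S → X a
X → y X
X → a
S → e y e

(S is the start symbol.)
No. Shift-reduce conflict between [X → y X .] and [X → X . )]

A grammar is LR(0) if no state in the canonical LR(0) collection has:
  - both a shift item (dot before a terminal) and a complete item (shift-reduce conflict), or
  - two or more complete items (reduce-reduce conflict; the accept item [S' → S .] counts as a complete item here).

Augment with S' → S and build the canonical LR(0) collection (I0 = CLOSURE({[S' → . S]}), then GOTO on every symbol after a dot until no new states appear). It has 14 states:
  I0: { [S → . - ) S], [S → . X a], [S → . e y e], [S' → . S], [X → . X )], [X → . a], [X → . y X] }  — shift
  I1: { [S → - . ) S] }  — shift
  I2: { [S' → S .] }  — accept
  I3: { [S → X . a], [X → X . )] }  — shift
  I4: { [X → a .] }  — reduce
  I5: { [S → e . y e] }  — shift
  I6: { [X → . X )], [X → . a], [X → . y X], [X → y . X] }  — shift
  I7: { [X → X . )], [X → y X .] }  — shift, reduce
  I8: { [X → X ) .] }  — reduce
  I9: { [S → e y . e] }  — shift
  I10: { [S → e y e .] }  — reduce
  I11: { [S → X a .] }  — reduce
  I12: { [S → - ) . S], [S → . - ) S], [S → . X a], [S → . e y e], [X → . X )], [X → . a], [X → . y X] }  — shift
  I13: { [S → - ) S .] }  — reduce

Conflict in state I7:
  Shift-reduce conflict between [X → y X .] and [X → X . )]
So the grammar is NOT LR(0).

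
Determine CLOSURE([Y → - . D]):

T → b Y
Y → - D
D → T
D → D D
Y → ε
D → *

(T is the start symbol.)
Start with: [Y → - . D]
  [Y → - . D] has the dot before D: add [D → . T], [D → . D D], [D → . *]
  [D → . T] has the dot before T: add [T → . b Y]
No further items can be added.

CLOSURE = { [D → . *], [D → . D D], [D → . T], [T → . b Y], [Y → - . D] }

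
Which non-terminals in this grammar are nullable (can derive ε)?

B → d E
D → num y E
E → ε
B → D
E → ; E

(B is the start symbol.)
{ 'E' }

ε-productions: E → ε
So E is immediately nullable.
No further non-terminal can be added: every production for the remaining non-terminals contains a terminal or a non-nullable non-terminal.
Nullable = { 'E' }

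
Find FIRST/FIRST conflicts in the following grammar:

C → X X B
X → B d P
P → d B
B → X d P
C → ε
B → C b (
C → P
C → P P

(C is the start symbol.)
FIRST sets of the non-terminals at (or reachable through a nullable prefix from) the front of some alternative:
  FIRST(X) = { 'b', 'd' }
  FIRST(P) = { 'd' }
  FIRST(C) = { 'b', 'd', ε }

Productions for C:
  C → X X B: FIRST = { 'b', 'd' }
  C → ε: FIRST = { ε }
  C → P: FIRST = { 'd' }
  C → P P: FIRST = { 'd' }
Productions for B:
  B → X d P: FIRST = { 'b', 'd' }
  B → C b (: FIRST = { 'b', 'd' }
X, P have only one production, so no FIRST/FIRST conflict is possible there.

Conflict for C: C → X X B and C → P
  Overlap: { 'd' }
Conflict for C: C → X X B and C → P P
  Overlap: { 'd' }
Conflict for C: C → P and C → P P
  Overlap: { 'd' }
Conflict for B: B → X d P and B → C b (
  Overlap: { 'b', 'd' }

Answer: Yes. C → X X B / C → P on { 'd' }; C → X X B / C → P P on { 'd' }; C → P / C → P P on { 'd' }; B → X d P / B → C b '(' on { 'b', 'd' }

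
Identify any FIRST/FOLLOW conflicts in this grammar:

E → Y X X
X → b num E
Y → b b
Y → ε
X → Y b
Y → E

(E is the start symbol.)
Nullable non-terminals: Y.
FIRST sets used below: FIRST(E) = { 'b' }

Y: nullable alternative(s) Y → ε; FOLLOW(Y) = { 'b' }
  Y → b b: FIRST \ {ε} = { 'b' } — overlaps FOLLOW(Y) on { 'b' }: CONFLICT
  Y → ε: FIRST \ {ε} = { } — this is the only nullable alternative, skip
  Y → E: FIRST \ {ε} = { 'b' } — overlaps FOLLOW(Y) on { 'b' }: CONFLICT

E, X have no nullable alternative, so no FIRST/FOLLOW check is needed there.

So the grammar has 2 FIRST/FOLLOW conflicts (marked CONFLICT above).

Answer: Yes. Y → b b with FOLLOW(Y) on { 'b' }; Y → E with FOLLOW(Y) on { 'b' }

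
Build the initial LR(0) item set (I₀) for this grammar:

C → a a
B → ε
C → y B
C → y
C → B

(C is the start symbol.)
First, augment the grammar with C' → C
I₀ = CLOSURE({ [C' → . C] }):
  [C' → . C] has the dot before C: add [C → . a a], [C → . y B], [C → . y], [C → . B]
  [C → . B] has the dot before B: add [B → .]
No further items can be added.

I₀ = { [B → .], [C → . B], [C → . a a], [C → . y B], [C → . y], [C' → . C] }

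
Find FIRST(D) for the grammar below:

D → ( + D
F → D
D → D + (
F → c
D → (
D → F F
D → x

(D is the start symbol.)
{ '(', 'c', 'x' }

To compute FIRST(D), examine every production with D on the left-hand side, reading each right-hand side left to right until a non-nullable symbol is reached.

FIRST sets of the other non-terminals involved (by the same procedure, iterated to a fixed point):
  FIRST(F) = { '(', 'c', 'x' }

From D → ( + D:
  - '(' is a terminal: add '(' and stop
From D → D + (:
  - D is the symbol being defined: contributes nothing new
    D is not nullable, so stop
From D → (:
  - '(' is a terminal: add '(' and stop
From D → F F:
  - F is a non-terminal: add FIRST(F) \ {ε} = { '(', 'c', 'x' }
    F is not nullable, so stop
From D → x:
  - x is a terminal: add 'x' and stop

Collecting: FIRST(D) = { '(', 'c', 'x' }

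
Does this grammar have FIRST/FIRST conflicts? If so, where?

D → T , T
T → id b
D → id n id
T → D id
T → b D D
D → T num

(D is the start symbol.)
A FIRST/FIRST conflict occurs when two productions N → α and N → β for the same non-terminal have FIRST(α) ∩ FIRST(β) ≠ ∅ (with ε ∈ FIRST of a nullable right-hand side, so two nullable alternatives also conflict).

FIRST sets of the non-terminals at (or reachable through a nullable prefix from) the front of some alternative:
  FIRST(T) = { 'b', 'id' }
  FIRST(D) = { 'b', 'id' }

Productions for D:
  D → T , T: FIRST = { 'b', 'id' }
  D → id n id: FIRST = { 'id' }
  D → T num: FIRST = { 'b', 'id' }
Productions for T:
  T → id b: FIRST = { 'id' }
  T → D id: FIRST = { 'b', 'id' }
  T → b D D: FIRST = { 'b' }

Conflict for D: D → T , T and D → id n id
  Overlap: { 'id' }
Conflict for D: D → T , T and D → T num
  Overlap: { 'b', 'id' }
Conflict for D: D → id n id and D → T num
  Overlap: { 'id' }
Conflict for T: T → id b and T → D id
  Overlap: { 'id' }
Conflict for T: T → D id and T → b D D
  Overlap: { 'b' }

Answer: Yes. D → T ',' T / D → id n id on { 'id' }; D → T ',' T / D → T num on { 'b', 'id' }; D → id n id / D → T num on { 'id' }; T → id b / T → D id on { 'id' }; T → D id / T → b D D on { 'b' }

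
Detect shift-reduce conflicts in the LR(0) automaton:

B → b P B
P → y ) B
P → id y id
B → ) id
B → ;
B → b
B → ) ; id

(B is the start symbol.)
Yes — I4: [B → b .] vs [P → . id y id]

A shift-reduce conflict occurs when an LR(0) state has both:
  - a complete (reduce) item [A → α .] (dot at the end), and
  - a shift item [B → β . c γ] (dot before a terminal).

Augment with B' → B and build the canonical LR(0) collection (I0 = CLOSURE({[B' → . B]}), then GOTO on every symbol after a dot until no new states appear). It has 16 states:
  I0: { [B → . ) ; id], [B → . ) id], [B → . ;], [B → . b P B], [B → . b], [B' → . B] }  — shift
  I1: { [B → ) . ; id], [B → ) . id] }  — shift
  I2: { [B → ; .] }  — reduce
  I3: { [B' → B .] }  — accept
  I4: { [B → b . P B], [B → b .], [P → . id y id], [P → . y ) B] }  — shift, reduce
  I5: { [B → . ) ; id], [B → . ) id], [B → . ;], [B → . b P B], [B → . b], [B → b P . B] }  — shift
  I6: { [P → id . y id] }  — shift
  I7: { [P → y . ) B] }  — shift
  I8: { [B → . ) ; id], [B → . ) id], [B → . ;], [B → . b P B], [B → . b], [P → y ) . B] }  — shift
  I9: { [P → y ) B .] }  — reduce
  I10: { [P → id y . id] }  — shift
  I11: { [P → id y id .] }  — reduce
  I12: { [B → b P B .] }  — reduce
  I13: { [B → ) ; . id] }  — shift
  I14: { [B → ) id .] }  — reduce
  I15: { [B → ) ; id .] }  — reduce

I4 contains reduce item [B → b .] and shift items [P → . id y id], [P → . y ) B] — shift-reduce conflict.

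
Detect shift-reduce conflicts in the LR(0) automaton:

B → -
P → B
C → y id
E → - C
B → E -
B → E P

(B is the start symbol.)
Yes — I1: [B → - .] vs [C → . y id]; I4: [B → - .] vs [C → . y id]

A shift-reduce conflict occurs when an LR(0) state has both:
  - a complete (reduce) item [A → α .] (dot at the end), and
  - a shift item [B → β . c γ] (dot before a terminal).

Augment with B' → B and build the canonical LR(0) collection (I0 = CLOSURE({[B' → . B]}), then GOTO on every symbol after a dot until no new states appear). It has 10 states:
  I0: { [B → . -], [B → . E -], [B → . E P], [B' → . B], [E → . - C] }  — shift
  I1: { [B → - .], [C → . y id], [E → - . C] }  — shift, reduce
  I2: { [B' → B .] }  — accept
  I3: { [B → . -], [B → . E -], [B → . E P], [B → E . -], [B → E . P], [E → . - C], [P → . B] }  — shift
  I4: { [B → - .], [B → E - .], [C → . y id], [E → - . C] }  — shift, 2 reduces
  I5: { [P → B .] }  — reduce
  I6: { [B → E P .] }  — reduce
  I7: { [E → - C .] }  — reduce
  I8: { [C → y . id] }  — shift
  I9: { [C → y id .] }  — reduce

I1 contains reduce item [B → - .] and shift item [C → . y id] — shift-reduce conflict.
I4 contains reduce items [B → - .], [B → E - .] and shift item [C → . y id] — shift-reduce conflict.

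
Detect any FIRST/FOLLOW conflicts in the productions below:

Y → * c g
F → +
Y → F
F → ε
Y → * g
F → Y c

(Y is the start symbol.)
Nullable non-terminals: F, Y.
FIRST sets used below: FIRST(Y) = { '*', '+', 'c', ε }, FIRST(F) = { '*', '+', 'c', ε }

F: nullable alternative(s) F → ε; FOLLOW(F) = { $, 'c' }
  F → +: FIRST \ {ε} = { '+' } — disjoint from FOLLOW(F)
  F → ε: FIRST \ {ε} = { } — this is the only nullable alternative, skip
  F → Y c: FIRST \ {ε} = { '*', '+', 'c' } — overlaps FOLLOW(F) on { 'c' }: CONFLICT

Y: nullable alternative(s) Y → F; FOLLOW(Y) = { $, 'c' }
  Y → * c g: FIRST \ {ε} = { '*' } — disjoint from FOLLOW(Y)
  Y → F: FIRST \ {ε} = { '*', '+', 'c' } — this is the only nullable alternative, skip
  Y → * g: FIRST \ {ε} = { '*' } — disjoint from FOLLOW(Y)

So the grammar has 1 FIRST/FOLLOW conflict (marked CONFLICT above).

Answer: Yes. F → Y c with FOLLOW(F) on { 'c' }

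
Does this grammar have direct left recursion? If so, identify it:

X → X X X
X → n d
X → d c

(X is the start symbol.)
Yes, X is left-recursive

Direct left recursion occurs when N → N α for some non-terminal N (the right-hand side begins with the left-hand side itself).

X → X X X: LEFT RECURSIVE (starts with X)
X → n d: starts with n
X → d c: starts with d

The grammar has direct left recursion on: X.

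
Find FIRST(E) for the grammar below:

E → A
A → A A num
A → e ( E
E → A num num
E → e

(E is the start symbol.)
{ 'e' }

To compute FIRST(E), examine every production with E on the left-hand side, reading each right-hand side left to right until a non-nullable symbol is reached.

FIRST sets of the other non-terminals involved (by the same procedure, iterated to a fixed point):
  FIRST(A) = { 'e' }

From E → A:
  - A is a non-terminal: add FIRST(A) \ {ε} = { 'e' }
    A is not nullable, so stop
From E → A num num:
  - A is a non-terminal: add FIRST(A) \ {ε} = { 'e' }
    A is not nullable, so stop
From E → e:
  - e is a terminal: add 'e' and stop

Collecting: FIRST(E) = { 'e' }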